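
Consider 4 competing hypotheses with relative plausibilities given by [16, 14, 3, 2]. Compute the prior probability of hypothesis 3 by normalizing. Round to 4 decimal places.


Sum of weights = 16 + 14 + 3 + 2 = 35
Normalized prior for H3 = 3 / 35
= 0.0857

0.0857


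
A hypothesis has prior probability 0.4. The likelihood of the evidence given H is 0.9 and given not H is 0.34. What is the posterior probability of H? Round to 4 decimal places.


Using Bayes' theorem:
P(E) = 0.4 * 0.9 + 0.6 * 0.34
P(E) = 0.564
P(H|E) = (0.4 * 0.9) / 0.564 = 0.6383

0.6383


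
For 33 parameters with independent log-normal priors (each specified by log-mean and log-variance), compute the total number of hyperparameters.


A log-normal prior has 2 hyperparameters per parameter.
Total = 33 * 2 = 66

66


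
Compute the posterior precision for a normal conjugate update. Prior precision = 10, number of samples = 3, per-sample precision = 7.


tau_post = tau_0 + n * tau
= 10 + 3 * 7 = 31

31


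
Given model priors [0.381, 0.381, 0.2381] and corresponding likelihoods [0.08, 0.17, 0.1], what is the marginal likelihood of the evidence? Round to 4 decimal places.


P(E) = sum_i P(M_i) P(E|M_i)
= 0.0305 + 0.0648 + 0.0238
= 0.1191

0.1191


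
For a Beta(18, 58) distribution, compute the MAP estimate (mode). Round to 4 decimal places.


MAP = mode = (a-1)/(a+b-2)
= (18-1)/(18+58-2)
= 17/74 = 0.2297

0.2297


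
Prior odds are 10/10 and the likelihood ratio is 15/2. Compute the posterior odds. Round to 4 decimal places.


Posterior odds = prior odds * likelihood ratio
= (10/10) * (15/2)
= 150 / 20
= 7.5

7.5


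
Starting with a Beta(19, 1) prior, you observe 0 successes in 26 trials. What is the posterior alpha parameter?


For a Beta-Binomial conjugate model:
Posterior alpha = prior alpha + number of successes
= 19 + 0 = 19

19


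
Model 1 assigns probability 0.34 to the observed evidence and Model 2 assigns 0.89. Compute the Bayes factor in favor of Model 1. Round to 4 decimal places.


BF = P(data|M1) / P(data|M2)
= 0.34 / 0.89 = 0.382

0.382


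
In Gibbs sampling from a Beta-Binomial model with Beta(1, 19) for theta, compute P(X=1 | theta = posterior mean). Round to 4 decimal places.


Posterior mean = alpha/(alpha+beta) = 1/20 = 0.05
P(X=1|theta=mean) = theta = 0.05

0.05


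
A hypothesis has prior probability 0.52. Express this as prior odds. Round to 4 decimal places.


Odds = P(H) / P(not H) = 0.52 / 0.48
= 1.0833

1.0833


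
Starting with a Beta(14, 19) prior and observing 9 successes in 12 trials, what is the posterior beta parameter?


Posterior beta = prior beta + failures
Failures = 12 - 9 = 3
beta_post = 19 + 3 = 22

22


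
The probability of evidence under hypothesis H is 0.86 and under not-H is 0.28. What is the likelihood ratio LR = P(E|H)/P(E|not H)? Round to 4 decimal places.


LR = 0.86 / 0.28
= 3.0714

3.0714


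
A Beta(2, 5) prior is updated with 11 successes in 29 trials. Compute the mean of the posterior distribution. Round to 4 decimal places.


After update: Beta(13, 23)
Mean = 13 / (13 + 23) = 13 / 36
= 0.3611

0.3611


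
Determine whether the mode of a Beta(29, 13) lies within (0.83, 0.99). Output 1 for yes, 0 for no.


First find the mode: (a-1)/(a+b-2) = 0.7
Is 0.7 in (0.83, 0.99)? 0

0


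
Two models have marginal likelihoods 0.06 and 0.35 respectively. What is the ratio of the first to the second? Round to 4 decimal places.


Evidence ratio = 0.06 / 0.35
= 0.1714

0.1714


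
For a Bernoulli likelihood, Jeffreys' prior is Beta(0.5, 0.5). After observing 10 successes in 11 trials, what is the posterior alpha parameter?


Jeffreys' prior for Bernoulli is Beta(0.5, 0.5).
Posterior is Beta(0.5 + k, 0.5 + n - k).
Posterior alpha = 0.5 + k = 0.5 + 10 = 10.5

10.5


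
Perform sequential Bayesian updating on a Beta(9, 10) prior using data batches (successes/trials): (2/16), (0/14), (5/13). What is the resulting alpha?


Accumulate successes: 7
Posterior alpha = prior alpha + sum of successes
= 9 + 7 = 16

16


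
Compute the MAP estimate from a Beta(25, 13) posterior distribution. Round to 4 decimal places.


MAP = mode of Beta distribution
= (alpha - 1)/(alpha + beta - 2)
= (25-1)/(25+13-2)
= 24/36 = 0.6667

0.6667


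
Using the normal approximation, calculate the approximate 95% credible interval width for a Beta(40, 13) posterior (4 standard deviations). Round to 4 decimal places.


Var(Beta) = 40*13/(53^2 * 54) = 0.0034
SD = 0.0586
Width ~ 4*SD = 0.2342

0.2342


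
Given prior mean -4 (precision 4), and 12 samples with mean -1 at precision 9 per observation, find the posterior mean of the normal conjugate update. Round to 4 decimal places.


The posterior mean is a precision-weighted average of prior and data.
Post. prec. = 4 + 108 = 112
Post. mean = (-16 + -108)/112 = -124/112 = -1.1071

-1.1071


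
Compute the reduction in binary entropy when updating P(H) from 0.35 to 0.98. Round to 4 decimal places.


H_before = -p*log2(p) - (1-p)*log2(1-p) for p=0.35: 0.9341
H_after for p=0.98: 0.1414
Reduction = 0.9341 - 0.1414 = 0.7926

0.7926


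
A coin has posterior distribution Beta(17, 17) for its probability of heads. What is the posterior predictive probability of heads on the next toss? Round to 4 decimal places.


Posterior predictive = E[theta] = alpha/(alpha+beta)
= 17/34
= 0.5

0.5


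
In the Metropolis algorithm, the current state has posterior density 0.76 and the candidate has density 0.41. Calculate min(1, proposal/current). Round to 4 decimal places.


Ratio = 0.41/0.76 = 0.5395
Acceptance probability = min(1, 0.5395)
= 0.5395

0.5395


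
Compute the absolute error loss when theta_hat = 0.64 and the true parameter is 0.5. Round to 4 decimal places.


L = |theta_hat - theta_true|
= |0.64 - 0.5| = 0.14

0.14


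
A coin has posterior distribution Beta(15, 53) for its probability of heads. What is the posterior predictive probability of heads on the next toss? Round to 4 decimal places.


Posterior predictive = E[theta] = alpha/(alpha+beta)
= 15/68
= 0.2206

0.2206


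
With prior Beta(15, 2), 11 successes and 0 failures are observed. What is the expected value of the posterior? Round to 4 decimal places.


Posterior = Beta(26, 2)
E[theta] = alpha/(alpha+beta)
= 26/28 = 0.9286

0.9286


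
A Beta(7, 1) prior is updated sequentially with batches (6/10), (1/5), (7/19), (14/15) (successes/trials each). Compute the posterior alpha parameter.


Sequential conjugate updating is equivalent to a single batch update.
Total successes across all batches = 28
alpha_posterior = alpha_prior + total_successes = 7 + 28
= 35

35


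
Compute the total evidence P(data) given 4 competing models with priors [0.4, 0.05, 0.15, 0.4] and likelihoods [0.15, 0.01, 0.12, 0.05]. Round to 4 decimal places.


Marginal likelihood = sum P(model_i) * P(data|model_i)
Model 1: 0.4 * 0.15 = 0.06
Model 2: 0.05 * 0.01 = 0.0005
Model 3: 0.15 * 0.12 = 0.018
Model 4: 0.4 * 0.05 = 0.02
Total = 0.0985

0.0985


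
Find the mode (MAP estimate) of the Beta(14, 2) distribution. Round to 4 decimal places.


For Beta(a,b) with a,b > 1:
Mode = (a-1)/(a+b-2) = (14-1)/(16-2)
= 13/14 = 0.9286

0.9286


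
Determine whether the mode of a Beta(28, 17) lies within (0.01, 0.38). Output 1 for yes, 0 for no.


First find the mode: (a-1)/(a+b-2) = 0.6279
Is 0.6279 in (0.01, 0.38)? 0

0


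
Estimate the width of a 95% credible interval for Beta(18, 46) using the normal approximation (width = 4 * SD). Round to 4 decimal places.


For Beta(a,b): Var = ab/((a+b)^2(a+b+1))
Var = 0.0031, SD = 0.0558
Approximate 95% CI width = 4 * 0.0558 = 0.2231

0.2231


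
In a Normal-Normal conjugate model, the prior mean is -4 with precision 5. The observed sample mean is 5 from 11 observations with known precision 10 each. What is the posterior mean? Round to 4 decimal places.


Posterior precision = tau0 + n*tau = 5 + 11*10 = 115
Posterior mean = (tau0*mu0 + n*tau*xbar) / posterior_precision
= (5*-4 + 11*10*5) / 115
= 530 / 115 = 4.6087

4.6087


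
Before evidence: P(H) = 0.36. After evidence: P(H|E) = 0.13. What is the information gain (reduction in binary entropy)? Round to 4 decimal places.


Prior entropy = 0.9427
Posterior entropy = 0.5574
Information gain = 0.9427 - 0.5574 = 0.3852

0.3852


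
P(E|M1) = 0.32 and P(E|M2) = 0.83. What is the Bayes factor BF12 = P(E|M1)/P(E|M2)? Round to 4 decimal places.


Bayes factor BF12 = P(E|M1) / P(E|M2)
= 0.32 / 0.83
= 0.3855

0.3855


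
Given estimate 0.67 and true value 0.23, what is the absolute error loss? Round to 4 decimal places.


Absolute error = |estimate - true|
= |0.44| = 0.44

0.44


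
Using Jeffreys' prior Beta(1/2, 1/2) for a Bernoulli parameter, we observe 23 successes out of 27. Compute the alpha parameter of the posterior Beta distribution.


Conjugate update: Beta(0.5 + k, 0.5 + n - k).
k = 23, n - k = 4
Posterior alpha = 0.5 + k = 0.5 + 23 = 23.5

23.5


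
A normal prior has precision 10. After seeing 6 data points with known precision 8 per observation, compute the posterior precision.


In the conjugate normal model, precisions add:
tau_posterior = tau_prior + n * tau_data
= 10 + 6*8 = 58

58


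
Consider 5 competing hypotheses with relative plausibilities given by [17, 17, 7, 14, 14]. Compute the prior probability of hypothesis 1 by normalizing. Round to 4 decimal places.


Sum of weights = 17 + 17 + 7 + 14 + 14 = 69
Normalized prior for H1 = 17 / 69
= 0.2464

0.2464


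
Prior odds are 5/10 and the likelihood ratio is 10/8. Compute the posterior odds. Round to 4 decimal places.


Posterior odds = prior odds * likelihood ratio
= (5/10) * (10/8)
= 50 / 80
= 0.625

0.625


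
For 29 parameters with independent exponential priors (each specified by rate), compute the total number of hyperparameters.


A exponential prior has 1 hyperparameter per parameter.
Total = 29 * 1 = 29

29


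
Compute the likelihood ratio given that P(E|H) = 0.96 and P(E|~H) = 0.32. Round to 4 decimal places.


LR = P(E|H) / P(E|~H)
= 0.96 / 0.32 = 3.0

3.0


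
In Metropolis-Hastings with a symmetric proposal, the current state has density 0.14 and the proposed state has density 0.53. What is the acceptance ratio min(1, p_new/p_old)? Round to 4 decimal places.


Ratio = p_new / p_old = 0.53 / 0.14 = 3.7857
Acceptance = min(1, 3.7857) = 1.0

1.0


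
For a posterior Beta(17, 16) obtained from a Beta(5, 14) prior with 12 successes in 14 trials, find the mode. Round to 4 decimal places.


Mode = (alpha - 1) / (alpha + beta - 2)
= 16 / 31
= 0.5161

0.5161


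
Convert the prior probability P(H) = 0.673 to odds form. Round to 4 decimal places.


P(not H) = 1 - 0.673 = 0.327
Odds = 0.673 / 0.327 = 2.0581

2.0581


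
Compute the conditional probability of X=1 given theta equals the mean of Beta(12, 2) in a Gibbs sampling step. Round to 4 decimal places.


Mean of Beta(12, 2) = 0.8571
P(X=1 | theta=0.8571) = 0.8571

0.8571


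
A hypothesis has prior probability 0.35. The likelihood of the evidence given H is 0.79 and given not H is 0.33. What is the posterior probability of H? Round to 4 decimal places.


Using Bayes' theorem:
P(E) = 0.35 * 0.79 + 0.65 * 0.33
P(E) = 0.491
P(H|E) = (0.35 * 0.79) / 0.491 = 0.5631

0.5631


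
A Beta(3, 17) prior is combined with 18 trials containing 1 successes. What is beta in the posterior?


In conjugate updating:
beta_posterior = beta_prior + (n - k)
= 17 + (18 - 1)
= 17 + 17 = 34

34


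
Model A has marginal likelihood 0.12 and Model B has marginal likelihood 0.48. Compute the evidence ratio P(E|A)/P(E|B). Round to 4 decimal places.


Evidence ratio = P(E|A) / P(E|B)
= 0.12 / 0.48
= 0.25

0.25


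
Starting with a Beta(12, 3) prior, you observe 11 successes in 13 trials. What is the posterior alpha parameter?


For a Beta-Binomial conjugate model:
Posterior alpha = prior alpha + number of successes
= 12 + 11 = 23

23


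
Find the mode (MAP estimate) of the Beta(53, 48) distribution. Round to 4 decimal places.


For Beta(a,b) with a,b > 1:
Mode = (a-1)/(a+b-2) = (53-1)/(101-2)
= 52/99 = 0.5253

0.5253


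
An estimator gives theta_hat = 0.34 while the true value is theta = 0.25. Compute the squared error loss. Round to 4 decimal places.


The squared error loss is (theta_hat - theta)^2
= (0.34 - 0.25)^2
= (0.09)^2 = 0.0081

0.0081


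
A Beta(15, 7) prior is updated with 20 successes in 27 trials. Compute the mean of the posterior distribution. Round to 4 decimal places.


After update: Beta(35, 14)
Mean = 35 / (35 + 14) = 35 / 49
= 0.7143

0.7143


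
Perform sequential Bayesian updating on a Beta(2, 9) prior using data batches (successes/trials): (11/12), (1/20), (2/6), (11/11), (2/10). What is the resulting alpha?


Accumulate successes: 27
Posterior alpha = prior alpha + sum of successes
= 2 + 27 = 29

29


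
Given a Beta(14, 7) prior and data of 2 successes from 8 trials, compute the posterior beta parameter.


Number of failures = 8 - 2 = 6
Posterior beta = 7 + 6 = 13

13


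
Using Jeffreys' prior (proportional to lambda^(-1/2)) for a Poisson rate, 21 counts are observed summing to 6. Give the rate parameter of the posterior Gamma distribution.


Conjugate update: Gamma(prior_shape + S, prior_rate + n).
Prior shape = 0.5, prior rate = 0.
Posterior rate = 0 + n = 21

21.0


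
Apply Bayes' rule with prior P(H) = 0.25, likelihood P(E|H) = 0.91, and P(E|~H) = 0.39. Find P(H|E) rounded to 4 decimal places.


Step 1: Compute marginal P(E) = P(E|H)P(H) + P(E|~H)P(~H)
= 0.91*0.25 + 0.39*0.75 = 0.52
Step 2: P(H|E) = P(E|H)P(H)/P(E) = 0.2275/0.52
= 0.4375

0.4375


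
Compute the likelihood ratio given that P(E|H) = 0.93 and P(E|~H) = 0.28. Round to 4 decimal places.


LR = P(E|H) / P(E|~H)
= 0.93 / 0.28 = 3.3214

3.3214


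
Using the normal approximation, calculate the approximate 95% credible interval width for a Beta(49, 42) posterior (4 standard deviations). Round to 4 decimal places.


Var(Beta) = 49*42/(91^2 * 92) = 0.0027
SD = 0.052
Width ~ 4*SD = 0.2079

0.2079


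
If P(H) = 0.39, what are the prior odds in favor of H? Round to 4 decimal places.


Prior odds = P(H) / (1 - P(H))
= 0.39 / 0.61
= 0.6393

0.6393


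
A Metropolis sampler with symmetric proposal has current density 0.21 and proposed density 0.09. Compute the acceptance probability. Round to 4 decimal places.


For symmetric proposals, acceptance = min(1, pi(x*)/pi(x))
= min(1, 0.09/0.21)
= min(1, 0.4286) = 0.4286

0.4286


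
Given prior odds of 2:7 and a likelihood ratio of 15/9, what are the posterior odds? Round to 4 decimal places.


Posterior odds = prior odds * LR
Prior odds = 2/7 = 0.2857
LR = 15/9 = 1.6667
Posterior odds = 0.2857 * 1.6667 = 0.4762

0.4762


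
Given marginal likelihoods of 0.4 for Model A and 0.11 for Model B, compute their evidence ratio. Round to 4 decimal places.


Ratio = ML(A) / ML(B) = 0.4/0.11
= 3.6364

3.6364


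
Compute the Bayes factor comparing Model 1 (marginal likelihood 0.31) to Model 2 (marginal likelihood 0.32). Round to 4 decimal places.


BF12 = marginal likelihood of M1 / marginal likelihood of M2
= 0.31/0.32
= 0.9688

0.9688


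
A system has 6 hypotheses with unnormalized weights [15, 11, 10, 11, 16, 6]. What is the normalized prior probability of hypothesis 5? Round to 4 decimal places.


The normalized prior is the weight divided by the total.
Total weight = 69
P(H5) = 16 / 69 = 0.2319

0.2319


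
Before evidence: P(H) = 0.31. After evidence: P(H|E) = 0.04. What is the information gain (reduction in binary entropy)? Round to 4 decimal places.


Prior entropy = 0.8932
Posterior entropy = 0.2423
Information gain = 0.8932 - 0.2423 = 0.6509

0.6509


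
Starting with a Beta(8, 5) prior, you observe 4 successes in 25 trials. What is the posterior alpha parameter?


For a Beta-Binomial conjugate model:
Posterior alpha = prior alpha + number of successes
= 8 + 4 = 12

12


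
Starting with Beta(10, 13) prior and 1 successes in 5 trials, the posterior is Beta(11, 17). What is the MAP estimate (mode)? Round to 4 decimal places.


The mode of Beta(a, b) when a > 1 and b > 1 is (a-1)/(a+b-2)
= (11 - 1) / (11 + 17 - 2)
= 10 / 26
= 0.3846

0.3846


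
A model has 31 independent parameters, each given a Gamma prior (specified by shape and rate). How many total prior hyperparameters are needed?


Each Gamma prior needs 2 hyperparameters (shape and rate).
Total = 2 * 31 = 62

62


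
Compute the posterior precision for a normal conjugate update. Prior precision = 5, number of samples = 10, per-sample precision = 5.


tau_post = tau_0 + n * tau
= 5 + 10 * 5 = 55

55


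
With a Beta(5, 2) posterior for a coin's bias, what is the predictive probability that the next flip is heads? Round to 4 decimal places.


The predictive probability equals the posterior mean.
P(next = heads) = alpha / (alpha + beta)
= 5 / 7 = 0.7143

0.7143


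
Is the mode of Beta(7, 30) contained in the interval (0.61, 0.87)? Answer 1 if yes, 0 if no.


Mode = (a-1)/(a+b-2) = 6/35 = 0.1714
Interval: (0.61, 0.87)
Contains mode? 0

0


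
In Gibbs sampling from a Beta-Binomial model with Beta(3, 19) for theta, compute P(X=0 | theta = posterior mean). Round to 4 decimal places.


Posterior mean = alpha/(alpha+beta) = 3/22 = 0.1364
P(X=0|theta=mean) = 1 - theta = 0.8636

0.8636


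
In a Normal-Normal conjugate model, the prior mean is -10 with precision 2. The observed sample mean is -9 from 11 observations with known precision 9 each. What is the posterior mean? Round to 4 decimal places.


Posterior precision = tau0 + n*tau = 2 + 11*9 = 101
Posterior mean = (tau0*mu0 + n*tau*xbar) / posterior_precision
= (2*-10 + 11*9*-9) / 101
= -911 / 101 = -9.0198

-9.0198


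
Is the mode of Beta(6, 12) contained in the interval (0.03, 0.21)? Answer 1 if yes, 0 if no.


Mode = (a-1)/(a+b-2) = 5/16 = 0.3125
Interval: (0.03, 0.21)
Contains mode? 0

0


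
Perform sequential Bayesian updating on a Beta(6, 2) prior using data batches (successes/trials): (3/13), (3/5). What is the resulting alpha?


Accumulate successes: 6
Posterior alpha = prior alpha + sum of successes
= 6 + 6 = 12

12


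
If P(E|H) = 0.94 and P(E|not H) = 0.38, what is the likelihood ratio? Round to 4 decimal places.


Likelihood ratio = P(E|H) / P(E|not H)
= 0.94 / 0.38
= 2.4737

2.4737


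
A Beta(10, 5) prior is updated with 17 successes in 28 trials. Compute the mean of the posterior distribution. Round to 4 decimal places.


After update: Beta(27, 16)
Mean = 27 / (27 + 16) = 27 / 43
= 0.6279

0.6279


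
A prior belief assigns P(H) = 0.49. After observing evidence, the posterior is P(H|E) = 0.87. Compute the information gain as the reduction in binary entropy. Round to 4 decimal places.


H(prior) = -0.49*log2(0.49) - 0.51*log2(0.51)
= 0.9997
H(post) = -0.87*log2(0.87) - 0.13*log2(0.13)
= 0.5574
IG = 0.9997 - 0.5574 = 0.4423

0.4423


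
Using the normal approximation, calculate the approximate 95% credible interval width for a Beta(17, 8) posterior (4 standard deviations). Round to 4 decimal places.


Var(Beta) = 17*8/(25^2 * 26) = 0.0084
SD = 0.0915
Width ~ 4*SD = 0.3659

0.3659


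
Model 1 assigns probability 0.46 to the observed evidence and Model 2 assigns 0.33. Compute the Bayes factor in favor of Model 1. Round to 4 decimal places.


BF = P(data|M1) / P(data|M2)
= 0.46 / 0.33 = 1.3939

1.3939


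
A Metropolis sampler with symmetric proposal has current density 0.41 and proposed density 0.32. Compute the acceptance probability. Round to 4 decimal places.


For symmetric proposals, acceptance = min(1, pi(x*)/pi(x))
= min(1, 0.32/0.41)
= min(1, 0.7805) = 0.7805

0.7805


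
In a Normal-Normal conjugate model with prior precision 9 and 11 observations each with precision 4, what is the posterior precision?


Posterior precision = prior precision + n * observation precision
= 9 + 11 * 4
= 9 + 44 = 53

53


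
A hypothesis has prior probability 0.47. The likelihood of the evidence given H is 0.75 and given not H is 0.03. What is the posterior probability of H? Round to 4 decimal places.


Using Bayes' theorem:
P(E) = 0.47 * 0.75 + 0.53 * 0.03
P(E) = 0.3684
P(H|E) = (0.47 * 0.75) / 0.3684 = 0.9568

0.9568


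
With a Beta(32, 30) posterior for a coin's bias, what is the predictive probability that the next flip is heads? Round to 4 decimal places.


The predictive probability equals the posterior mean.
P(next = heads) = alpha / (alpha + beta)
= 32 / 62 = 0.5161

0.5161


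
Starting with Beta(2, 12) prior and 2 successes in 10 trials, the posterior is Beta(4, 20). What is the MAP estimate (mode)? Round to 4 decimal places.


The mode of Beta(a, b) when a > 1 and b > 1 is (a-1)/(a+b-2)
= (4 - 1) / (4 + 20 - 2)
= 3 / 22
= 0.1364

0.1364


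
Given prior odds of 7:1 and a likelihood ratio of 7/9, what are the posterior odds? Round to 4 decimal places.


Posterior odds = prior odds * LR
Prior odds = 7/1 = 7.0
LR = 7/9 = 0.7778
Posterior odds = 7.0 * 0.7778 = 5.4444

5.4444


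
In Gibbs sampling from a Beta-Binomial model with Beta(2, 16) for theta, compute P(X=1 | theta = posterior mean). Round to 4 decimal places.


Posterior mean = alpha/(alpha+beta) = 2/18 = 0.1111
P(X=1|theta=mean) = theta = 0.1111

0.1111


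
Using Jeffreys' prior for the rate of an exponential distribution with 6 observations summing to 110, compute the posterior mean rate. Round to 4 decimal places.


Jeffreys' prior leads to posterior Gamma(6, 110).
Mean = 6/110 = 0.0545

0.0545


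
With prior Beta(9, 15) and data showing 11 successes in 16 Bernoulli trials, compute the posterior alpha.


Conjugate update: alpha_posterior = alpha_prior + k
= 9 + 11 = 20

20


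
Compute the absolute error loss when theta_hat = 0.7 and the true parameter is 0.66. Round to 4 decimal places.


L = |theta_hat - theta_true|
= |0.7 - 0.66| = 0.04

0.04


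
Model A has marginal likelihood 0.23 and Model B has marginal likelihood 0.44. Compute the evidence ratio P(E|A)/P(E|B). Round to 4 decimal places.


Evidence ratio = P(E|A) / P(E|B)
= 0.23 / 0.44
= 0.5227

0.5227


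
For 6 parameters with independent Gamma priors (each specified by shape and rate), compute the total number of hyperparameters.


A Gamma prior has 2 hyperparameters per parameter.
Total = 6 * 2 = 12

12


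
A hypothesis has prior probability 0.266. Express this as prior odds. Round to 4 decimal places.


Odds = P(H) / P(not H) = 0.266 / 0.734
= 0.3624

0.3624


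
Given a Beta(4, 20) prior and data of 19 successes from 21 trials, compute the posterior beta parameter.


Number of failures = 21 - 19 = 2
Posterior beta = 20 + 2 = 22

22


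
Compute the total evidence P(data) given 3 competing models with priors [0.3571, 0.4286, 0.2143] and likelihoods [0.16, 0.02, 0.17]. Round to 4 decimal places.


Marginal likelihood = sum P(model_i) * P(data|model_i)
Model 1: 0.3571 * 0.16 = 0.0571
Model 2: 0.4286 * 0.02 = 0.0086
Model 3: 0.2143 * 0.17 = 0.0364
Total = 0.1021

0.1021


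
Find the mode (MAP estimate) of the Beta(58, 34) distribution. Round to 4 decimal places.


For Beta(a,b) with a,b > 1:
Mode = (a-1)/(a+b-2) = (58-1)/(92-2)
= 57/90 = 0.6333

0.6333


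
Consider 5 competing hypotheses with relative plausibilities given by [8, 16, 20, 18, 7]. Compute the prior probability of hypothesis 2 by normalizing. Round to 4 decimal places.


Sum of weights = 8 + 16 + 20 + 18 + 7 = 69
Normalized prior for H2 = 16 / 69
= 0.2319

0.2319


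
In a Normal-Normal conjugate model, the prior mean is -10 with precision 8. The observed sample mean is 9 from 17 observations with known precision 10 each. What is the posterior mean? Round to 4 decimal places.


Posterior precision = tau0 + n*tau = 8 + 17*10 = 178
Posterior mean = (tau0*mu0 + n*tau*xbar) / posterior_precision
= (8*-10 + 17*10*9) / 178
= 1450 / 178 = 8.1461

8.1461


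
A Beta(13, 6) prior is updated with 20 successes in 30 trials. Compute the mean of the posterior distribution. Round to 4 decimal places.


After update: Beta(33, 16)
Mean = 33 / (33 + 16) = 33 / 49
= 0.6735

0.6735


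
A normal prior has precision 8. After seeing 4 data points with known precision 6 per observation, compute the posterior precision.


In the conjugate normal model, precisions add:
tau_posterior = tau_prior + n * tau_data
= 8 + 4*6 = 32

32


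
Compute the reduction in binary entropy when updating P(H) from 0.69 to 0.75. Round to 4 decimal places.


H_before = -p*log2(p) - (1-p)*log2(1-p) for p=0.69: 0.8932
H_after for p=0.75: 0.8113
Reduction = 0.8932 - 0.8113 = 0.0819

0.0819


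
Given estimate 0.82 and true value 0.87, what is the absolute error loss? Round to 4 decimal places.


Absolute error = |estimate - true|
= |-0.05| = 0.05

0.05


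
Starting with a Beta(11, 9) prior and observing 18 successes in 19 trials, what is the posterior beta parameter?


Posterior beta = prior beta + failures
Failures = 19 - 18 = 1
beta_post = 9 + 1 = 10

10


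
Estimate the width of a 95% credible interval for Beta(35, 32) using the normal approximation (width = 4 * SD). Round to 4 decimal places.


For Beta(a,b): Var = ab/((a+b)^2(a+b+1))
Var = 0.0037, SD = 0.0606
Approximate 95% CI width = 4 * 0.0606 = 0.2423

0.2423


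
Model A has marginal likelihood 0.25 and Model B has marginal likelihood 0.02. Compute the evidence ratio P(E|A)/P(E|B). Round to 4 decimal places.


Evidence ratio = P(E|A) / P(E|B)
= 0.25 / 0.02
= 12.5

12.5


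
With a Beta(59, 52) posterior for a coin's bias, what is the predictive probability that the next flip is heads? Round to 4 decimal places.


The predictive probability equals the posterior mean.
P(next = heads) = alpha / (alpha + beta)
= 59 / 111 = 0.5315

0.5315


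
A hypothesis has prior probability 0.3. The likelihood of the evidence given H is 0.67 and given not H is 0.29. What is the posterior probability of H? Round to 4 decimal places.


Using Bayes' theorem:
P(E) = 0.3 * 0.67 + 0.7 * 0.29
P(E) = 0.404
P(H|E) = (0.3 * 0.67) / 0.404 = 0.4975

0.4975


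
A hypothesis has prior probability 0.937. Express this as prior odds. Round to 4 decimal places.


Odds = P(H) / P(not H) = 0.937 / 0.063
= 14.873

14.873


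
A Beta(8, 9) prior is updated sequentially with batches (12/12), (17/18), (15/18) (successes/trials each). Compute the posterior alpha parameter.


Sequential conjugate updating is equivalent to a single batch update.
Total successes across all batches = 44
alpha_posterior = alpha_prior + total_successes = 8 + 44
= 52

52


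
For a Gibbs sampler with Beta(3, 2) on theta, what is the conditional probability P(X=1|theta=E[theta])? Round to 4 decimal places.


E[theta] = 3/(3+2) = 0.6
P(X=1|theta) = theta = 0.6

0.6


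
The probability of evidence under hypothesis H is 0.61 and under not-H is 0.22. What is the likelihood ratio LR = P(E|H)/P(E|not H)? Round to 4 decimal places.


LR = 0.61 / 0.22
= 2.7727

2.7727


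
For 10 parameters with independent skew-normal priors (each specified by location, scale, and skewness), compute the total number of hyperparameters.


A skew-normal prior has 3 hyperparameters per parameter.
Total = 10 * 3 = 30

30


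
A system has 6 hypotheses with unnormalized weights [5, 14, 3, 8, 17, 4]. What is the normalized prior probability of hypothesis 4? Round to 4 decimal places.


The normalized prior is the weight divided by the total.
Total weight = 51
P(H4) = 8 / 51 = 0.1569

0.1569


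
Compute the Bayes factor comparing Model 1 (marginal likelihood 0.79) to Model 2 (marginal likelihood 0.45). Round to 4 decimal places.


BF12 = marginal likelihood of M1 / marginal likelihood of M2
= 0.79/0.45
= 1.7556

1.7556


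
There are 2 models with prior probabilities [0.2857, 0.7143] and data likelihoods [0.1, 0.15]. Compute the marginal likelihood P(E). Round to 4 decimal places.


P(E) = sum over models of P(M_i) * P(E|M_i)
= 0.2857*0.1 + 0.7143*0.15
= 0.1357

0.1357


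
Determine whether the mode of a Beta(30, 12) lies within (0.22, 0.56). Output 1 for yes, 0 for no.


First find the mode: (a-1)/(a+b-2) = 0.725
Is 0.725 in (0.22, 0.56)? 0

0


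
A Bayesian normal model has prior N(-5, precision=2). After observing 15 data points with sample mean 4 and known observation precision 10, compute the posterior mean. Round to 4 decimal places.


Posterior mean = (prior_precision * prior_mean + n * data_precision * data_mean) / (prior_precision + n * data_precision)
Numerator = 2*-5 + 15*10*4 = 590
Denominator = 2 + 15*10 = 152
Posterior mean = 3.8816

3.8816


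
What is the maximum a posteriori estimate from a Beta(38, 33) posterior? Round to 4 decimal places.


The MAP estimate equals the mode of the distribution.
Mode of Beta(a,b) = (a-1)/(a+b-2)
= 37/69
= 0.5362

0.5362


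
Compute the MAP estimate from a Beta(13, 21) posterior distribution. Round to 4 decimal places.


MAP = mode of Beta distribution
= (alpha - 1)/(alpha + beta - 2)
= (13-1)/(13+21-2)
= 12/32 = 0.375

0.375


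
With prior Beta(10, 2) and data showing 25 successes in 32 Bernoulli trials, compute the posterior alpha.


Conjugate update: alpha_posterior = alpha_prior + k
= 10 + 25 = 35

35


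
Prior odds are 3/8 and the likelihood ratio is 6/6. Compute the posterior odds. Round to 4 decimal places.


Posterior odds = prior odds * likelihood ratio
= (3/8) * (6/6)
= 18 / 48
= 0.375

0.375


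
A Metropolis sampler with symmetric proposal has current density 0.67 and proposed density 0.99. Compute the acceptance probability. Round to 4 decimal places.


For symmetric proposals, acceptance = min(1, pi(x*)/pi(x))
= min(1, 0.99/0.67)
= min(1, 1.4776) = 1.0

1.0


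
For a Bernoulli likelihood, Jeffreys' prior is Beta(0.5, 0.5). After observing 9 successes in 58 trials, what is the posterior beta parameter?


Jeffreys' prior for Bernoulli is Beta(0.5, 0.5).
Posterior is Beta(0.5 + k, 0.5 + n - k).
Posterior beta = 0.5 + (n - k) = 0.5 + 49 = 49.5

49.5


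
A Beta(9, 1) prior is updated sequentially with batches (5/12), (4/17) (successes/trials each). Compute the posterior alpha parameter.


Sequential conjugate updating is equivalent to a single batch update.
Total successes across all batches = 9
alpha_posterior = alpha_prior + total_successes = 9 + 9
= 18

18


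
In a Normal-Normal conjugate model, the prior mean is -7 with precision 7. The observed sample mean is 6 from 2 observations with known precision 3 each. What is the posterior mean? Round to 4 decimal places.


Posterior precision = tau0 + n*tau = 7 + 2*3 = 13
Posterior mean = (tau0*mu0 + n*tau*xbar) / posterior_precision
= (7*-7 + 2*3*6) / 13
= -13 / 13 = -1.0

-1.0


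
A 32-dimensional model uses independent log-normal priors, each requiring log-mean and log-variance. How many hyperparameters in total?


Per parameter: 2 (log-mean and log-variance).
Total = 32 * 2 = 64

64


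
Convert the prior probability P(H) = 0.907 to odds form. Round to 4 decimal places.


P(not H) = 1 - 0.907 = 0.093
Odds = 0.907 / 0.093 = 9.7527

9.7527


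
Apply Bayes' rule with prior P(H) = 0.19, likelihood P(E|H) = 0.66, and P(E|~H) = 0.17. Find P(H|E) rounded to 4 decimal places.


Step 1: Compute marginal P(E) = P(E|H)P(H) + P(E|~H)P(~H)
= 0.66*0.19 + 0.17*0.81 = 0.2631
Step 2: P(H|E) = P(E|H)P(H)/P(E) = 0.1254/0.2631
= 0.4766

0.4766


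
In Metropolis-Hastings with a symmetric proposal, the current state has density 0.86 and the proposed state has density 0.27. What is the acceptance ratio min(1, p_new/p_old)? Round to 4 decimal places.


Ratio = p_new / p_old = 0.27 / 0.86 = 0.314
Acceptance = min(1, 0.314) = 0.314

0.314


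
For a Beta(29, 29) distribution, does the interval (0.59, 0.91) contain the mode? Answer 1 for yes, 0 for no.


Mode of Beta(a,b) = (a-1)/(a+b-2)
= (29-1)/(29+29-2) = 0.5
Check: 0.59 <= 0.5 <= 0.91?
Result: 0

0


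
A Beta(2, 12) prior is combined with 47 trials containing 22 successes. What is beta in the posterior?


In conjugate updating:
beta_posterior = beta_prior + (n - k)
= 12 + (47 - 22)
= 12 + 25 = 37

37


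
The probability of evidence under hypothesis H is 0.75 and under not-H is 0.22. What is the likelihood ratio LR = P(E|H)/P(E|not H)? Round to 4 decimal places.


LR = 0.75 / 0.22
= 3.4091

3.4091


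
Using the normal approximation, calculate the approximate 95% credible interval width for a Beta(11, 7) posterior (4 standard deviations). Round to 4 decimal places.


Var(Beta) = 11*7/(18^2 * 19) = 0.0125
SD = 0.1118
Width ~ 4*SD = 0.4474

0.4474


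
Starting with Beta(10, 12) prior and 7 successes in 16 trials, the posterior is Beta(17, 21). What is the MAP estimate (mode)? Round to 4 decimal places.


The mode of Beta(a, b) when a > 1 and b > 1 is (a-1)/(a+b-2)
= (17 - 1) / (17 + 21 - 2)
= 16 / 36
= 0.4444

0.4444


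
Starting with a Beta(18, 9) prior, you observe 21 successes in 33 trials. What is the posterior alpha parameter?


For a Beta-Binomial conjugate model:
Posterior alpha = prior alpha + number of successes
= 18 + 21 = 39

39


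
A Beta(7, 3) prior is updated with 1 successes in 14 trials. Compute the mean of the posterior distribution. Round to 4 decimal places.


After update: Beta(8, 16)
Mean = 8 / (8 + 16) = 8 / 24
= 0.3333

0.3333


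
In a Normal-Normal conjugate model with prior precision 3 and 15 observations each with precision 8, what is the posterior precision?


Posterior precision = prior precision + n * observation precision
= 3 + 15 * 8
= 3 + 120 = 123

123


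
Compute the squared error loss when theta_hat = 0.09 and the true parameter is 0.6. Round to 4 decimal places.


L = (theta_hat - theta_true)^2
= (0.09 - 0.6)^2
= -0.51^2 = 0.2601

0.2601


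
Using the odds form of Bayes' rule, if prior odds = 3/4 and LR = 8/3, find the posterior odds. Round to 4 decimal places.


Bayes' rule in odds form: posterior odds = prior odds * LR
= (3 * 8) / (4 * 3)
= 24/12 = 2.0

2.0


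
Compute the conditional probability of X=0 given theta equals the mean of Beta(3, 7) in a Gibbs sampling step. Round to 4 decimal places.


Mean of Beta(3, 7) = 0.3
P(X=0 | theta=0.3) = 0.7

0.7


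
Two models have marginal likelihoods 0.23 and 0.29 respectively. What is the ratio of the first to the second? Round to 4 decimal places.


Evidence ratio = 0.23 / 0.29
= 0.7931

0.7931


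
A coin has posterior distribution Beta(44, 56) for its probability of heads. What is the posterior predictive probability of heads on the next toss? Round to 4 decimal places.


Posterior predictive = E[theta] = alpha/(alpha+beta)
= 44/100
= 0.44

0.44


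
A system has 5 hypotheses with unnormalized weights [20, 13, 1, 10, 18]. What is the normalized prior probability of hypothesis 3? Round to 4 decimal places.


The normalized prior is the weight divided by the total.
Total weight = 62
P(H3) = 1 / 62 = 0.0161

0.0161


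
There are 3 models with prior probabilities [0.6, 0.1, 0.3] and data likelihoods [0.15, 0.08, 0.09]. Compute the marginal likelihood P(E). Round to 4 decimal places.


P(E) = sum over models of P(M_i) * P(E|M_i)
= 0.6*0.15 + 0.1*0.08 + 0.3*0.09
= 0.125

0.125


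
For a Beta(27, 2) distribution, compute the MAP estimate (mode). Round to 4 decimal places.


MAP = mode = (a-1)/(a+b-2)
= (27-1)/(27+2-2)
= 26/27 = 0.963

0.963


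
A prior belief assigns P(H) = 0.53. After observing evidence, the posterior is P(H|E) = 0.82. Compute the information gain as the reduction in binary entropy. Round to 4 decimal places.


H(prior) = -0.53*log2(0.53) - 0.47*log2(0.47)
= 0.9974
H(post) = -0.82*log2(0.82) - 0.18*log2(0.18)
= 0.6801
IG = 0.9974 - 0.6801 = 0.3173

0.3173


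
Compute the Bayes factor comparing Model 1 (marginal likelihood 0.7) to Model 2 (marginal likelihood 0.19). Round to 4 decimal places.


BF12 = marginal likelihood of M1 / marginal likelihood of M2
= 0.7/0.19
= 3.6842

3.6842


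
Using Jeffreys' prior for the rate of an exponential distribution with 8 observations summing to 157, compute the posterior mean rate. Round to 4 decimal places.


Jeffreys' prior leads to posterior Gamma(8, 157).
Mean = 8/157 = 0.051

0.051


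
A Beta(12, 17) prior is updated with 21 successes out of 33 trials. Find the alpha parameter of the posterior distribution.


In the Beta-Binomial conjugate update:
alpha_post = alpha_prior + successes
= 12 + 21
= 33

33


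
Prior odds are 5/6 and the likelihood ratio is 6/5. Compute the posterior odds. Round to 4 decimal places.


Posterior odds = prior odds * likelihood ratio
= (5/6) * (6/5)
= 30 / 30
= 1.0

1.0


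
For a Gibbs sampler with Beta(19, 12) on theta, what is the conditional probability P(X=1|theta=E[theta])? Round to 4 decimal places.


E[theta] = 19/(19+12) = 0.6129
P(X=1|theta) = theta = 0.6129

0.6129


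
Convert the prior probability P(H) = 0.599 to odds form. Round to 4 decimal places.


P(not H) = 1 - 0.599 = 0.401
Odds = 0.599 / 0.401 = 1.4938

1.4938


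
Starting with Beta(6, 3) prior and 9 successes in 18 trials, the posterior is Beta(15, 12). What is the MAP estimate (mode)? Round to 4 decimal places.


The mode of Beta(a, b) when a > 1 and b > 1 is (a-1)/(a+b-2)
= (15 - 1) / (15 + 12 - 2)
= 14 / 25
= 0.56

0.56


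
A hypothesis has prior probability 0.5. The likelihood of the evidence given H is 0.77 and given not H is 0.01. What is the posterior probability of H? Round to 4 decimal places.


Using Bayes' theorem:
P(E) = 0.5 * 0.77 + 0.5 * 0.01
P(E) = 0.39
P(H|E) = (0.5 * 0.77) / 0.39 = 0.9872

0.9872


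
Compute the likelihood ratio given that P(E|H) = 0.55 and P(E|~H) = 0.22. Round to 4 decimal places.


LR = P(E|H) / P(E|~H)
= 0.55 / 0.22 = 2.5

2.5


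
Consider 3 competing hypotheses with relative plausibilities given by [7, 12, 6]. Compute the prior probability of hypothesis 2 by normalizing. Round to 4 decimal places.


Sum of weights = 7 + 12 + 6 = 25
Normalized prior for H2 = 12 / 25
= 0.48

0.48


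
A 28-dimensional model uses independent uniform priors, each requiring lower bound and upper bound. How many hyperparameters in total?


Per parameter: 2 (lower bound and upper bound).
Total = 28 * 2 = 56

56


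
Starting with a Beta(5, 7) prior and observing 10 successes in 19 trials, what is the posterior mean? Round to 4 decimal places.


Posterior parameters: alpha = 5 + 10 = 15
beta = 7 + 9 = 16
Posterior mean = alpha / (alpha + beta) = 15 / 31
= 0.4839

0.4839


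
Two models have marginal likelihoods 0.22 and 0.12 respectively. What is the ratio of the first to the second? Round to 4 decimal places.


Evidence ratio = 0.22 / 0.12
= 1.8333

1.8333


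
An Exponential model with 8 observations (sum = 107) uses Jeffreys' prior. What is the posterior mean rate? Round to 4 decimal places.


Posterior Gamma(8, 107)
E[lambda] = 8/107 = 0.0748

0.0748


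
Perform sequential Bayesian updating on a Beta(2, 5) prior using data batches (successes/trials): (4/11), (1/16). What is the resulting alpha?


Accumulate successes: 5
Posterior alpha = prior alpha + sum of successes
= 2 + 5 = 7

7


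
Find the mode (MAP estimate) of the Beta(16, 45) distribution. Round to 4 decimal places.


For Beta(a,b) with a,b > 1:
Mode = (a-1)/(a+b-2) = (16-1)/(61-2)
= 15/59 = 0.2542

0.2542


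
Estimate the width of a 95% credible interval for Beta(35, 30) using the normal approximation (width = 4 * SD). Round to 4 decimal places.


For Beta(a,b): Var = ab/((a+b)^2(a+b+1))
Var = 0.0038, SD = 0.0614
Approximate 95% CI width = 4 * 0.0614 = 0.2455

0.2455
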